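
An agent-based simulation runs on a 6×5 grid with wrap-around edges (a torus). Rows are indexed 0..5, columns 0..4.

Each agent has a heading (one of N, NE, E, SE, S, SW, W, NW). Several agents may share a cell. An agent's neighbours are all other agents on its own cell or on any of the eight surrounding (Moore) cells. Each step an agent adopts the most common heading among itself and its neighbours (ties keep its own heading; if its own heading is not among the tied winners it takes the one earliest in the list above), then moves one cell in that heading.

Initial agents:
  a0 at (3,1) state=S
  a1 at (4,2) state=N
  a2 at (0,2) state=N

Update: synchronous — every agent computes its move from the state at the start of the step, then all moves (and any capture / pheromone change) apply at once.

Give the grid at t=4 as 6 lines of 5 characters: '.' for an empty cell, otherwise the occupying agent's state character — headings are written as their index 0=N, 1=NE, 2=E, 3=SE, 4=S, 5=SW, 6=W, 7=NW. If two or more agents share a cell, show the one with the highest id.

t=1: a0@(4,1):S a1@(3,2):N a2@(5,2):N
t=2: a0@(3,1):N a1@(2,2):N a2@(4,2):N
t=3: a0@(2,1):N a1@(1,2):N a2@(3,2):N
t=4: a0@(1,1):N a1@(0,2):N a2@(2,2):N

..0..
.0...
..0..
.....
.....
.....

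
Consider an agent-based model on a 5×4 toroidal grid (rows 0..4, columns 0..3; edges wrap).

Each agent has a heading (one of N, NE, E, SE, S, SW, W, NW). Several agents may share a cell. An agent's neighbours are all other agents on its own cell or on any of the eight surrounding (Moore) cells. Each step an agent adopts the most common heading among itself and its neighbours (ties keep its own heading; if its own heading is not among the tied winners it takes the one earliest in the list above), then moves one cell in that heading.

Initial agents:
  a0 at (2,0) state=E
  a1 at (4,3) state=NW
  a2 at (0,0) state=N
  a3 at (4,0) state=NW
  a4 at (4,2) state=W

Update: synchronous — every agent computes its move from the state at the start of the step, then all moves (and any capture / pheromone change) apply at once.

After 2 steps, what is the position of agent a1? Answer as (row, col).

(2, 1)

t=1: a0@(2,1):E a1@(3,2):NW a2@(4,3):NW a3@(3,3):NW a4@(4,1):W
t=2: a0@(2,2):E a1@(2,1):NW a2@(3,2):NW a3@(2,2):NW a4@(4,0):W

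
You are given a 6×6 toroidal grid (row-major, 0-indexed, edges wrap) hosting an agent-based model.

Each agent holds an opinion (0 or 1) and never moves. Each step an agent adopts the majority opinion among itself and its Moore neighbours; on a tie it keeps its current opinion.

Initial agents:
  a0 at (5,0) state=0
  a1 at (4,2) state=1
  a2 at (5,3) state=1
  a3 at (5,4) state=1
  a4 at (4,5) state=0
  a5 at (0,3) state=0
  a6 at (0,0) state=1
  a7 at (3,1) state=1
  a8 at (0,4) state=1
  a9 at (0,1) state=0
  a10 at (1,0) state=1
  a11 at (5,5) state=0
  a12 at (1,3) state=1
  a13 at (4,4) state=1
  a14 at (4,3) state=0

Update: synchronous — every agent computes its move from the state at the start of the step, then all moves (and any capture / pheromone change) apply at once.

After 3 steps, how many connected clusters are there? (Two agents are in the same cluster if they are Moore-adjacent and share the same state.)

2

t=1: a0@(5,0):0 a1@(4,2):1 a2@(5,3):1 a3@(5,4):1 a4@(4,5):0 a5@(0,3):1 a6@(0,0):0 a7@(3,1):1 a8@(0,4):1 a9@(0,1):0 a10@(1,0):1 a11@(5,5):1 a12@(1,3):1 a13@(4,4):1 a14@(4,3):1
t=2: a0@(5,0):0 a1@(4,2):1 a2@(5,3):1 a3@(5,4):1 a4@(4,5):1 a5@(0,3):1 a6@(0,0):0 a7@(3,1):1 a8@(0,4):1 a9@(0,1):0 a10@(1,0):0 a11@(5,5):1 a12@(1,3):1 a13@(4,4):1 a14@(4,3):1
t=3: (unchanged — steady state)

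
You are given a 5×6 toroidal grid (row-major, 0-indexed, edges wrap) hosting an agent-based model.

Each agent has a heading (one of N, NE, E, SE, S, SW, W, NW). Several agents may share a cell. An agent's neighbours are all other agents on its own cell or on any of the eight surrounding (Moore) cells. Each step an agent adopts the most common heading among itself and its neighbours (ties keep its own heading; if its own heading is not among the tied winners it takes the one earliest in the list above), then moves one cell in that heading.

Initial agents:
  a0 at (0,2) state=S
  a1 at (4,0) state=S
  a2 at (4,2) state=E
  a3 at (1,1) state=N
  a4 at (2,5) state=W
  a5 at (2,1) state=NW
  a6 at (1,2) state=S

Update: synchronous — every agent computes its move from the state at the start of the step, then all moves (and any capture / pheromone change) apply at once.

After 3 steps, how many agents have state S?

t=1: a0@(1,2):S a1@(0,0):S a2@(4,3):E a3@(2,1):S a4@(2,4):W a5@(1,0):NW a6@(2,2):S
t=2: a0@(2,2):S a1@(1,0):S a2@(4,4):E a3@(3,1):S a4@(2,3):W a5@(2,0):S a6@(3,2):S
t=3: a0@(3,2):S a1@(2,0):S a2@(4,5):E a3@(4,1):S a4@(3,3):S a5@(3,0):S a6@(4,2):S

6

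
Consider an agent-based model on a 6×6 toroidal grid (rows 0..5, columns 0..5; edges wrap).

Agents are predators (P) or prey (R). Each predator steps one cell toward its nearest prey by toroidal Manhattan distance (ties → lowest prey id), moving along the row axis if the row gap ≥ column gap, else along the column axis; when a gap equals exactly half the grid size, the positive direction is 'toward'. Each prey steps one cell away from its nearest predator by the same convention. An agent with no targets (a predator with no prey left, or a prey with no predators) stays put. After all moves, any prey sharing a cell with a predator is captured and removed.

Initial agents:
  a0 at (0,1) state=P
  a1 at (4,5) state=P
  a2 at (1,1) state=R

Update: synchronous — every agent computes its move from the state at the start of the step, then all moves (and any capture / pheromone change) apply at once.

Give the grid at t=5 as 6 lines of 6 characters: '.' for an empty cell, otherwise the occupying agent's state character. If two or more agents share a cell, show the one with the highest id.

.R....
......
......
.....P
......
.P....

t=1: a0@(1,1):P a1@(5,5):P a2@(2,1):R
t=2: a0@(2,1):P a1@(0,5):P a2@(3,1):R
t=3: a0@(3,1):P a1@(1,5):P a2@(4,1):R
t=4: a0@(4,1):P a1@(2,5):P a2@(5,1):R
t=5: a0@(5,1):P a1@(3,5):P a2@(0,1):R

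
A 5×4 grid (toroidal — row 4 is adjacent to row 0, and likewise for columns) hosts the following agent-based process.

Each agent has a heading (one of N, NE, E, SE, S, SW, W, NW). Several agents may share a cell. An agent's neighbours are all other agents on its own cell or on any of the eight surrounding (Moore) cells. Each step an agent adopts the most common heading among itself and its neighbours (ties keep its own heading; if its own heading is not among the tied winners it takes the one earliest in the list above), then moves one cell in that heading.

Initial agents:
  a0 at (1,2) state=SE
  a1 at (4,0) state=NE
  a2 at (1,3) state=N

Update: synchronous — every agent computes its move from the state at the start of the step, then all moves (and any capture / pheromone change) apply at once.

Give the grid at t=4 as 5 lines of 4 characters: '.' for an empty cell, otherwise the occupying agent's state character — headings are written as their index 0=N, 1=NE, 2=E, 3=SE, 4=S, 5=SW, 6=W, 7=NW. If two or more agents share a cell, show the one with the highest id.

1.3.
....
...0
....
....

t=1: a0@(2,3):SE a1@(3,1):NE a2@(0,3):N
t=2: a0@(3,0):SE a1@(2,2):NE a2@(4,3):N
t=3: a0@(4,1):SE a1@(1,3):NE a2@(3,3):N
t=4: a0@(0,2):SE a1@(0,0):NE a2@(2,3):N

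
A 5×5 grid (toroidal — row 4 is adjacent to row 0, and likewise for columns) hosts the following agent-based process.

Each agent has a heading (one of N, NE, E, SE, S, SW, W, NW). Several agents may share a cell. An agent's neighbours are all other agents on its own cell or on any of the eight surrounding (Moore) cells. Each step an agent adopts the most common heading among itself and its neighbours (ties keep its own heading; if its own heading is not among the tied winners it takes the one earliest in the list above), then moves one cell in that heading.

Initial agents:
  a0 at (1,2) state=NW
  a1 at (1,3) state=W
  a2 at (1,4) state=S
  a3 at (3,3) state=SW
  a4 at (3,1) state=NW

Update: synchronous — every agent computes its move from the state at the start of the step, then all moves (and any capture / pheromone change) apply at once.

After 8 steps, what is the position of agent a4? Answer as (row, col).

t=1: a0@(0,1):NW a1@(1,2):W a2@(2,4):S a3@(4,2):SW a4@(2,0):NW
t=2: a0@(4,0):NW a1@(1,1):W a2@(3,4):S a3@(0,1):SW a4@(1,4):NW
t=3: a0@(3,4):NW a1@(1,0):W a2@(4,4):S a3@(1,0):SW a4@(0,3):NW
t=4: a0@(2,3):NW a1@(1,4):W a2@(3,3):NW a3@(2,4):SW a4@(4,2):NW
t=5: a0@(1,2):NW a1@(1,3):W a2@(2,2):NW a3@(1,3):NW a4@(3,1):NW
t=6: a0@(0,1):NW a1@(0,2):NW a2@(1,1):NW a3@(0,2):NW a4@(2,0):NW
t=7: a0@(4,0):NW a1@(4,1):NW a2@(0,0):NW a3@(4,1):NW a4@(1,4):NW
t=8: a0@(3,4):NW a1@(3,0):NW a2@(4,4):NW a3@(3,0):NW a4@(0,3):NW

(0, 3)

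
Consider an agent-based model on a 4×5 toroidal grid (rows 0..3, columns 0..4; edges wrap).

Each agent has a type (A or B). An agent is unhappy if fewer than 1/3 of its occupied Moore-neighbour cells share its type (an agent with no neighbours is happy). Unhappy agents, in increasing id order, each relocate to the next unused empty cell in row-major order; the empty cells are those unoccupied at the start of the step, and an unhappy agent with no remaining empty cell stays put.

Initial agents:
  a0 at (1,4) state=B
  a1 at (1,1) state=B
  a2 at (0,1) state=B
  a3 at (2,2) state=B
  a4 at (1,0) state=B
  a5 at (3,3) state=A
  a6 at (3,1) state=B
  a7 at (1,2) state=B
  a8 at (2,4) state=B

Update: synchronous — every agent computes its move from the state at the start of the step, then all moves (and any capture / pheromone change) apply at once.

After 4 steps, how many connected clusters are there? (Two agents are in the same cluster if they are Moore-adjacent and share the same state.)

t=1: a0@(1,4):B a1@(1,1):B a2@(0,1):B a3@(2,2):B a4@(1,0):B a5@(0,0):A a6@(3,1):B a7@(1,2):B a8@(2,4):B
t=2: a0@(1,4):B a1@(1,1):B a2@(0,1):B a3@(2,2):B a4@(1,0):B a5@(0,2):A a6@(3,1):B a7@(1,2):B a8@(2,4):B
t=3: a0@(1,4):B a1@(1,1):B a2@(0,1):B a3@(2,2):B a4@(1,0):B a5@(0,0):A a6@(3,1):B a7@(1,2):B a8@(2,4):B
t=4: a0@(1,4):B a1@(1,1):B a2@(0,1):B a3@(2,2):B a4@(1,0):B a5@(0,2):A a6@(3,1):B a7@(1,2):B a8@(2,4):B

2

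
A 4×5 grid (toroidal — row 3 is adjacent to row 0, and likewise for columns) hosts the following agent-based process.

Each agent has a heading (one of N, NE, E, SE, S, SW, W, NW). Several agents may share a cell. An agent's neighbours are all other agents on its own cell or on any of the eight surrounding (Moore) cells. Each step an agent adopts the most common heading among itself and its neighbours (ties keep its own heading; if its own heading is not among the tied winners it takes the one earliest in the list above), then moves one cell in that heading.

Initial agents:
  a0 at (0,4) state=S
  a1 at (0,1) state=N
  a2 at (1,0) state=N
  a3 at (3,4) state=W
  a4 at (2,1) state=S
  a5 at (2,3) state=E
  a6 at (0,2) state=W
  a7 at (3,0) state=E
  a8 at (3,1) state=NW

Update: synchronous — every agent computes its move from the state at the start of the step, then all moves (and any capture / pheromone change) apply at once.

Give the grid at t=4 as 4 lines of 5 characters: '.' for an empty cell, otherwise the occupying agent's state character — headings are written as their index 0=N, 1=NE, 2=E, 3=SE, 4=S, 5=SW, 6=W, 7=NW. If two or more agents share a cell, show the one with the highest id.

....4
.....
.422.
4..2.

t=1: a0@(1,4):S a1@(3,1):N a2@(0,0):N a3@(3,0):E a4@(3,1):S a5@(2,4):E a6@(0,1):W a7@(0,0):S a8@(2,0):NW
t=2: a0@(2,4):S a1@(2,1):N a2@(1,0):S a3@(3,1):E a4@(0,1):S a5@(2,0):E a6@(3,1):N a7@(1,0):S a8@(2,1):E
t=3: a0@(3,4):S a1@(2,2):E a2@(2,0):S a3@(3,2):E a4@(1,1):S a5@(2,1):E a6@(3,2):E a7@(2,0):S a8@(2,2):E
t=4: a0@(0,4):S a1@(2,3):E a2@(3,0):S a3@(3,3):E a4@(2,1):S a5@(2,2):E a6@(3,3):E a7@(3,0):S a8@(2,3):E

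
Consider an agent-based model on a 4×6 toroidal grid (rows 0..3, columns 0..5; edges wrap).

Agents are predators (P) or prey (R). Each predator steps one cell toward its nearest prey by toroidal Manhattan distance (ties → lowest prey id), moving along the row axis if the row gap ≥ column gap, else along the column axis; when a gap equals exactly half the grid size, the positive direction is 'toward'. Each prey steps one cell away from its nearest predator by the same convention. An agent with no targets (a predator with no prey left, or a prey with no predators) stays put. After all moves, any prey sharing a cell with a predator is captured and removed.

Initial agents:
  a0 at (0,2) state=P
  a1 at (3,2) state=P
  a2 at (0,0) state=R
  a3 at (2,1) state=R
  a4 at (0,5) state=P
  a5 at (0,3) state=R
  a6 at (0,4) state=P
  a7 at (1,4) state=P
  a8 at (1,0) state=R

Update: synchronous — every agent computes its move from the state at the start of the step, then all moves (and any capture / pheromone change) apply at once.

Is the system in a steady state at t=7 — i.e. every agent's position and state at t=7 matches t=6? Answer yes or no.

t=1: a0@(0,3):P a1@(2,2):P a2@(0,1):R a3@(1,1):R a4@(0,0):P a6@(0,3):P a7@(0,4):P a8@(2,0):R
t=2: a0@(0,2):P a1@(1,2):P a4@(0,1):P a6@(0,2):P a7@(0,5):P a8@(2,5):R
t=3: a0@(0,3):P a1@(1,3):P a4@(1,1):P a6@(0,3):P a7@(1,5):P
t=4: (unchanged — steady state)

yes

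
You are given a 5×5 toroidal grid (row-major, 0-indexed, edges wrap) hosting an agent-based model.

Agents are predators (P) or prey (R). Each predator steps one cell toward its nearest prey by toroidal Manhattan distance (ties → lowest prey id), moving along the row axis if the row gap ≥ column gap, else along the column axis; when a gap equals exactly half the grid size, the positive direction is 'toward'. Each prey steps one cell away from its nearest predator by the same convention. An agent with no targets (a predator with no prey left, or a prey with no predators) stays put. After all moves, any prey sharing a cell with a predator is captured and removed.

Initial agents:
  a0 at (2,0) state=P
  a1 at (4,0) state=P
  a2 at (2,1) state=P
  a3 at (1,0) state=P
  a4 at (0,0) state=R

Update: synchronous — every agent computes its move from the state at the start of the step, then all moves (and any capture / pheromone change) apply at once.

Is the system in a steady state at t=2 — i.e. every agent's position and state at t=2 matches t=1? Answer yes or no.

t=1: a0@(1,0):P a1@(0,0):P a2@(1,1):P a3@(0,0):P
t=2: (unchanged — steady state)

yes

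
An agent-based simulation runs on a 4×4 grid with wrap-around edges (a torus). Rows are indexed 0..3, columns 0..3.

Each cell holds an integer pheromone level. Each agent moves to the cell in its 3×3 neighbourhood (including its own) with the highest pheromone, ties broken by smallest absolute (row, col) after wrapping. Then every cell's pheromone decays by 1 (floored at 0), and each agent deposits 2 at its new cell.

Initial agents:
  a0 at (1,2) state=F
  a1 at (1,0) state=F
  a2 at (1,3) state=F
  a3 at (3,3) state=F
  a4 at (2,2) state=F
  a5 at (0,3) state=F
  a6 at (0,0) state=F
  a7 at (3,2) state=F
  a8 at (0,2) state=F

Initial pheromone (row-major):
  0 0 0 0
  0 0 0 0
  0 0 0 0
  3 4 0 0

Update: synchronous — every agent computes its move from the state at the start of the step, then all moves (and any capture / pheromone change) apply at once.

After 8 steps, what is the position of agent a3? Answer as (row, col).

t=1: a0@(0,1) a1@(0,0) a2@(0,0) a3@(3,0) a4@(3,1) a5@(3,0) a6@(3,1) a7@(3,1) a8@(3,1) | pheromone: 4 2 0 0 / 0 0 0 0 / 0 0 0 0 / 6 11 0 0
t=2: a0@(3,1) a1@(3,1) a2@(3,1) a3@(3,1) a4@(3,1) a5@(3,1) a6@(3,1) a7@(3,1) a8@(3,1) | pheromone: 3 1 0 0 / 0 0 0 0 / 0 0 0 0 / 5 28 0 0
t=3: a0@(3,1) a1@(3,1) a2@(3,1) a3@(3,1) a4@(3,1) a5@(3,1) a6@(3,1) a7@(3,1) a8@(3,1) | pheromone: 2 0 0 0 / 0 0 0 0 / 0 0 0 0 / 4 45 0 0
t=4: a0@(3,1) a1@(3,1) a2@(3,1) a3@(3,1) a4@(3,1) a5@(3,1) a6@(3,1) a7@(3,1) a8@(3,1) | pheromone: 1 0 0 0 / 0 0 0 0 / 0 0 0 0 / 3 62 0 0
t=5: a0@(3,1) a1@(3,1) a2@(3,1) a3@(3,1) a4@(3,1) a5@(3,1) a6@(3,1) a7@(3,1) a8@(3,1) | pheromone: 0 0 0 0 / 0 0 0 0 / 0 0 0 0 / 2 79 0 0
t=6: a0@(3,1) a1@(3,1) a2@(3,1) a3@(3,1) a4@(3,1) a5@(3,1) a6@(3,1) a7@(3,1) a8@(3,1) | pheromone: 0 0 0 0 / 0 0 0 0 / 0 0 0 0 / 1 96 0 0
t=7: a0@(3,1) a1@(3,1) a2@(3,1) a3@(3,1) a4@(3,1) a5@(3,1) a6@(3,1) a7@(3,1) a8@(3,1) | pheromone: 0 0 0 0 / 0 0 0 0 / 0 0 0 0 / 0 113 0 0
t=8: a0@(3,1) a1@(3,1) a2@(3,1) a3@(3,1) a4@(3,1) a5@(3,1) a6@(3,1) a7@(3,1) a8@(3,1) | pheromone: 0 0 0 0 / 0 0 0 0 / 0 0 0 0 / 0 130 0 0

(3, 1)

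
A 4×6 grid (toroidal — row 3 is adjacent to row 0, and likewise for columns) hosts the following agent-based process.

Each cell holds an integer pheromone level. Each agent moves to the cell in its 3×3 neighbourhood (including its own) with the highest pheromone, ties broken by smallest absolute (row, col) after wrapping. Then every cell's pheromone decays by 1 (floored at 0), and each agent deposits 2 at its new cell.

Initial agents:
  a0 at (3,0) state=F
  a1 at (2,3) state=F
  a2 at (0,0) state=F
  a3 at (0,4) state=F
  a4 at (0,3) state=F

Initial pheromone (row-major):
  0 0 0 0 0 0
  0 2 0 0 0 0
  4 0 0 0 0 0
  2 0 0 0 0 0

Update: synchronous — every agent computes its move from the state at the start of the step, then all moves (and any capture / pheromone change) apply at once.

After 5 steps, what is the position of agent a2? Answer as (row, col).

t=1: a0@(2,0) a1@(1,2) a2@(1,1) a3@(0,3) a4@(0,2) | pheromone: 0 0 2 2 0 0 / 0 3 2 0 0 0 / 5 0 0 0 0 0 / 1 0 0 0 0 0
t=2: a0@(2,0) a1@(1,1) a2@(2,0) a3@(0,2) a4@(1,1) | pheromone: 0 0 3 1 0 0 / 0 6 1 0 0 0 / 8 0 0 0 0 0 / 0 0 0 0 0 0
t=3: a0@(2,0) a1@(2,0) a2@(2,0) a3@(1,1) a4@(2,0) | pheromone: 0 0 2 0 0 0 / 0 7 0 0 0 0 / 15 0 0 0 0 0 / 0 0 0 0 0 0
t=4: a0@(2,0) a1@(2,0) a2@(2,0) a3@(2,0) a4@(2,0) | pheromone: 0 0 1 0 0 0 / 0 6 0 0 0 0 / 24 0 0 0 0 0 / 0 0 0 0 0 0
t=5: a0@(2,0) a1@(2,0) a2@(2,0) a3@(2,0) a4@(2,0) | pheromone: 0 0 0 0 0 0 / 0 5 0 0 0 0 / 33 0 0 0 0 0 / 0 0 0 0 0 0

(2, 0)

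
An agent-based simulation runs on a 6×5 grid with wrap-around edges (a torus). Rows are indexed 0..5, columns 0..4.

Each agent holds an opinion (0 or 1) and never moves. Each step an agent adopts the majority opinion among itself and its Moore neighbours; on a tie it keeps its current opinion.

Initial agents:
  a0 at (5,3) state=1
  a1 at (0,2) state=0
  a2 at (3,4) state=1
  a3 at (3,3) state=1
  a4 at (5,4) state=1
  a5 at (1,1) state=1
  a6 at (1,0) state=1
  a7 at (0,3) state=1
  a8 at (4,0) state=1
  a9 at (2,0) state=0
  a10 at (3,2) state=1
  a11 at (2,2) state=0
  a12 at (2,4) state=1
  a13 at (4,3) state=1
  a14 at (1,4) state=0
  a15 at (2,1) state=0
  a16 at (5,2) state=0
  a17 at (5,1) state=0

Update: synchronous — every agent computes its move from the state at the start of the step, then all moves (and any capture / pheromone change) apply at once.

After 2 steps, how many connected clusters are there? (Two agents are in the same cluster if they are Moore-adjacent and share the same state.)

2

t=1: a0@(5,3):1 a1@(0,2):0 a2@(3,4):1 a3@(3,3):1 a4@(5,4):1 a5@(1,1):0 a6@(1,0):1 a7@(0,3):1 a8@(4,0):1 a9@(2,0):1 a10@(3,2):1 a11@(2,2):1 a12@(2,4):1 a13@(4,3):1 a14@(1,4):1 a15@(2,1):0 a16@(5,2):0 a17@(5,1):0
t=2: a0@(5,3):1 a1@(0,2):0 a2@(3,4):1 a3@(3,3):1 a4@(5,4):1 a5@(1,1):0 a6@(1,0):1 a7@(0,3):1 a8@(4,0):1 a9@(2,0):1 a10@(3,2):1 a11@(2,2):1 a12@(2,4):1 a13@(4,3):1 a14@(1,4):1 a15@(2,1):1 a16@(5,2):0 a17@(5,1):0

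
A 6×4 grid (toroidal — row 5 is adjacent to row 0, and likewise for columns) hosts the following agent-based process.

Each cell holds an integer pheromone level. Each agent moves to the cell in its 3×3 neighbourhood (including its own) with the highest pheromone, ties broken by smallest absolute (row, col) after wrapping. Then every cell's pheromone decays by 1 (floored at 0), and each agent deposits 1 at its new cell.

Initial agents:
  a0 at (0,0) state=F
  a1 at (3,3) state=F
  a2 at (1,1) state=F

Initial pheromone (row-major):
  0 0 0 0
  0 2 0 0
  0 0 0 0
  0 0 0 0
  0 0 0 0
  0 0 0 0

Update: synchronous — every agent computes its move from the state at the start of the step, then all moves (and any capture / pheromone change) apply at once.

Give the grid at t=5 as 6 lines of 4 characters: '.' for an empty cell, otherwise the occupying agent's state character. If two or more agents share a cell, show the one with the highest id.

....
.F..
....
....
....
....

t=1: a0@(1,1) a1@(2,0) a2@(1,1) | pheromone: 0 0 0 0 / 0 3 0 0 / 1 0 0 0 / 0 0 0 0 / 0 0 0 0 / 0 0 0 0
t=2: a0@(1,1) a1@(1,1) a2@(1,1) | pheromone: 0 0 0 0 / 0 5 0 0 / 0 0 0 0 / 0 0 0 0 / 0 0 0 0 / 0 0 0 0
t=3: a0@(1,1) a1@(1,1) a2@(1,1) | pheromone: 0 0 0 0 / 0 7 0 0 / 0 0 0 0 / 0 0 0 0 / 0 0 0 0 / 0 0 0 0
t=4: a0@(1,1) a1@(1,1) a2@(1,1) | pheromone: 0 0 0 0 / 0 9 0 0 / 0 0 0 0 / 0 0 0 0 / 0 0 0 0 / 0 0 0 0
t=5: a0@(1,1) a1@(1,1) a2@(1,1) | pheromone: 0 0 0 0 / 0 11 0 0 / 0 0 0 0 / 0 0 0 0 / 0 0 0 0 / 0 0 0 0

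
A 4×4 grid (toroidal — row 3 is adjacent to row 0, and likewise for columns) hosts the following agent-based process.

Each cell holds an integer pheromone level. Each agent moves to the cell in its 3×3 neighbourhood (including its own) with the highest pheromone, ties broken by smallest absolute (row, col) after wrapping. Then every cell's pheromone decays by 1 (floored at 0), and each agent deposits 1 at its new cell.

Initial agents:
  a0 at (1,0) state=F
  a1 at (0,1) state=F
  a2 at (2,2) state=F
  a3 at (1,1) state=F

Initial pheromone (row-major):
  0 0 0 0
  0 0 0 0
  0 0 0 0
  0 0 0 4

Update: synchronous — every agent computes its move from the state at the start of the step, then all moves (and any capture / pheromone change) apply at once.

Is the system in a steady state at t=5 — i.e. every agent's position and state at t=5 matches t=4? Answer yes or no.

yes

t=1: a0@(0,0) a1@(0,0) a2@(3,3) a3@(0,0) | pheromone: 3 0 0 0 / 0 0 0 0 / 0 0 0 0 / 0 0 0 4
t=2: a0@(3,3) a1@(3,3) a2@(3,3) a3@(3,3) | pheromone: 2 0 0 0 / 0 0 0 0 / 0 0 0 0 / 0 0 0 7
t=3: a0@(3,3) a1@(3,3) a2@(3,3) a3@(3,3) | pheromone: 1 0 0 0 / 0 0 0 0 / 0 0 0 0 / 0 0 0 10
t=4: a0@(3,3) a1@(3,3) a2@(3,3) a3@(3,3) | pheromone: 0 0 0 0 / 0 0 0 0 / 0 0 0 0 / 0 0 0 13
t=5: a0@(3,3) a1@(3,3) a2@(3,3) a3@(3,3) | pheromone: 0 0 0 0 / 0 0 0 0 / 0 0 0 0 / 0 0 0 16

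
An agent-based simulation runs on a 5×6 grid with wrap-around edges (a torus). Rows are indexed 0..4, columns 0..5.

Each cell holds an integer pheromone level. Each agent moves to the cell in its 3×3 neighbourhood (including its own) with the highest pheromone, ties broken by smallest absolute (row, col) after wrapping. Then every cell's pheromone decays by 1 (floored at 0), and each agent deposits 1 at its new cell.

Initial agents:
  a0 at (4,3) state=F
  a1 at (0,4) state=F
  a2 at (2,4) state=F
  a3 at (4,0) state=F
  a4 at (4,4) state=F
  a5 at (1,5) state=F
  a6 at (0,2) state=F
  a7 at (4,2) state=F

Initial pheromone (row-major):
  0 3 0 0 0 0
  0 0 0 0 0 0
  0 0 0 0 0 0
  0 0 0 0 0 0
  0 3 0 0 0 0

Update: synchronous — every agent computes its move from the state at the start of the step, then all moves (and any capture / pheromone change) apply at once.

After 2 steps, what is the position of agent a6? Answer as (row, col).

(0, 1)

t=1: a0@(0,2) a1@(0,3) a2@(1,3) a3@(0,1) a4@(0,3) a5@(0,0) a6@(0,1) a7@(0,1) | pheromone: 1 5 1 2 0 0 / 0 0 0 1 0 0 / 0 0 0 0 0 0 / 0 0 0 0 0 0 / 0 2 0 0 0 0
t=2: a0@(0,1) a1@(0,3) a2@(0,3) a3@(0,1) a4@(0,3) a5@(0,1) a6@(0,1) a7@(0,1) | pheromone: 0 9 0 4 0 0 / 0 0 0 0 0 0 / 0 0 0 0 0 0 / 0 0 0 0 0 0 / 0 1 0 0 0 0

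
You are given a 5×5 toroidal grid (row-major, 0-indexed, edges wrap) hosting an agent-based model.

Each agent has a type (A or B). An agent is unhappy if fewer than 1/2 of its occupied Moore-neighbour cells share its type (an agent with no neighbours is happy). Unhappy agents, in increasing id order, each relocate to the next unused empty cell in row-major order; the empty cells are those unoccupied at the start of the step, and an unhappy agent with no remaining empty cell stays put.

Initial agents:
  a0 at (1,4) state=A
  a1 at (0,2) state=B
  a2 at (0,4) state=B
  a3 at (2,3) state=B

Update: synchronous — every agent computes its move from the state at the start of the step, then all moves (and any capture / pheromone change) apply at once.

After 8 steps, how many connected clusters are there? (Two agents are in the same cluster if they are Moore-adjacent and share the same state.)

2

t=1: a0@(0,0):A a1@(0,2):B a2@(0,1):B a3@(0,3):B
t=2: a0@(0,4):A a1@(0,2):B a2@(0,1):B a3@(0,3):B
t=3: a0@(0,0):A a1@(0,2):B a2@(0,1):B a3@(0,3):B
t=4: a0@(0,4):A a1@(0,2):B a2@(0,1):B a3@(0,3):B
t=5: a0@(0,0):A a1@(0,2):B a2@(0,1):B a3@(0,3):B
t=6: a0@(0,4):A a1@(0,2):B a2@(0,1):B a3@(0,3):B
t=7: a0@(0,0):A a1@(0,2):B a2@(0,1):B a3@(0,3):B
t=8: a0@(0,4):A a1@(0,2):B a2@(0,1):B a3@(0,3):B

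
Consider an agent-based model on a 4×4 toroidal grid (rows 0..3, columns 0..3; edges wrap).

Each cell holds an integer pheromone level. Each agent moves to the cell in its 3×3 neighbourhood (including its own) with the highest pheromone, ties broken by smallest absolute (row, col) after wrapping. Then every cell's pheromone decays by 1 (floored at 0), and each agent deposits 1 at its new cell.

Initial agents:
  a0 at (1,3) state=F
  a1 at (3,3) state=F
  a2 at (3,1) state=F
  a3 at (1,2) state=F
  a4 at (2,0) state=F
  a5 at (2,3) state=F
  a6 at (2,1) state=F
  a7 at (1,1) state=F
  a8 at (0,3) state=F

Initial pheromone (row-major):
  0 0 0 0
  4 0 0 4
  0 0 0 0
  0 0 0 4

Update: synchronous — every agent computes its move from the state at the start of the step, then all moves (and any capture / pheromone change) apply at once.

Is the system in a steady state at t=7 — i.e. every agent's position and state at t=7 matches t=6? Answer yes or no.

yes

t=1: a0@(1,0) a1@(3,3) a2@(0,0) a3@(1,3) a4@(1,0) a5@(1,0) a6@(1,0) a7@(1,0) a8@(1,0) | pheromone: 1 0 0 0 / 9 0 0 4 / 0 0 0 0 / 0 0 0 4
t=2: a0@(1,0) a1@(3,3) a2@(1,0) a3@(1,0) a4@(1,0) a5@(1,0) a6@(1,0) a7@(1,0) a8@(1,0) | pheromone: 0 0 0 0 / 16 0 0 3 / 0 0 0 0 / 0 0 0 4
t=3: a0@(1,0) a1@(3,3) a2@(1,0) a3@(1,0) a4@(1,0) a5@(1,0) a6@(1,0) a7@(1,0) a8@(1,0) | pheromone: 0 0 0 0 / 23 0 0 2 / 0 0 0 0 / 0 0 0 4
t=4: a0@(1,0) a1@(3,3) a2@(1,0) a3@(1,0) a4@(1,0) a5@(1,0) a6@(1,0) a7@(1,0) a8@(1,0) | pheromone: 0 0 0 0 / 30 0 0 1 / 0 0 0 0 / 0 0 0 4
t=5: a0@(1,0) a1@(3,3) a2@(1,0) a3@(1,0) a4@(1,0) a5@(1,0) a6@(1,0) a7@(1,0) a8@(1,0) | pheromone: 0 0 0 0 / 37 0 0 0 / 0 0 0 0 / 0 0 0 4
t=6: a0@(1,0) a1@(3,3) a2@(1,0) a3@(1,0) a4@(1,0) a5@(1,0) a6@(1,0) a7@(1,0) a8@(1,0) | pheromone: 0 0 0 0 / 44 0 0 0 / 0 0 0 0 / 0 0 0 4
t=7: a0@(1,0) a1@(3,3) a2@(1,0) a3@(1,0) a4@(1,0) a5@(1,0) a6@(1,0) a7@(1,0) a8@(1,0) | pheromone: 0 0 0 0 / 51 0 0 0 / 0 0 0 0 / 0 0 0 4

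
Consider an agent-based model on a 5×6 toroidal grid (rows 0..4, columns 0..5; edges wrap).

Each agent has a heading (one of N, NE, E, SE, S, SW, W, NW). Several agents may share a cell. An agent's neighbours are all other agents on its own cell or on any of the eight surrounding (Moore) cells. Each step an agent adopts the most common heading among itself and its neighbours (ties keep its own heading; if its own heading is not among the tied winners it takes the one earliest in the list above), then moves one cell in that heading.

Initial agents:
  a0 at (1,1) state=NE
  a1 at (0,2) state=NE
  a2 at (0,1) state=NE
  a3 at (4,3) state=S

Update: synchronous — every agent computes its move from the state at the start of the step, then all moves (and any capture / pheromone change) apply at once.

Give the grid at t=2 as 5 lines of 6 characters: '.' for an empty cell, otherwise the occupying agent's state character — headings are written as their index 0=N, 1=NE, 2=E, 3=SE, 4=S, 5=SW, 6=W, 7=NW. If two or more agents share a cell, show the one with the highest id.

t=1: a0@(0,2):NE a1@(4,3):NE a2@(4,2):NE a3@(0,3):S
t=2: a0@(4,3):NE a1@(3,4):NE a2@(3,3):NE a3@(4,4):NE

......
......
......
...11.
...11.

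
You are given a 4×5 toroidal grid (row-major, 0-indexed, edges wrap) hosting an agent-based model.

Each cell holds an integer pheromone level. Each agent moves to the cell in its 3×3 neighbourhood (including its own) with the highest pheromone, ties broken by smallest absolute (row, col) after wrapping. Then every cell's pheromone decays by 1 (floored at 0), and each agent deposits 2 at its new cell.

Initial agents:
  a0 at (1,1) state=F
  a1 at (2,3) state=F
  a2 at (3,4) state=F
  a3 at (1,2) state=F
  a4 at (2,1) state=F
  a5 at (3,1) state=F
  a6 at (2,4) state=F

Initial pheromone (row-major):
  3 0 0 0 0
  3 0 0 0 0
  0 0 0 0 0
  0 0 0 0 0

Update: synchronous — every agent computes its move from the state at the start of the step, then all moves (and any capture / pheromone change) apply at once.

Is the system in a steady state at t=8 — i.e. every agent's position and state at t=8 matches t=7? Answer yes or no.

yes

t=1: a0@(0,0) a1@(1,2) a2@(0,0) a3@(0,1) a4@(1,0) a5@(0,0) a6@(1,0) | pheromone: 8 2 0 0 0 / 6 0 2 0 0 / 0 0 0 0 0 / 0 0 0 0 0
t=2: a0@(0,0) a1@(0,1) a2@(0,0) a3@(0,0) a4@(0,0) a5@(0,0) a6@(0,0) | pheromone: 19 3 0 0 0 / 5 0 1 0 0 / 0 0 0 0 0 / 0 0 0 0 0
t=3: a0@(0,0) a1@(0,0) a2@(0,0) a3@(0,0) a4@(0,0) a5@(0,0) a6@(0,0) | pheromone: 32 2 0 0 0 / 4 0 0 0 0 / 0 0 0 0 0 / 0 0 0 0 0
t=4: a0@(0,0) a1@(0,0) a2@(0,0) a3@(0,0) a4@(0,0) a5@(0,0) a6@(0,0) | pheromone: 45 1 0 0 0 / 3 0 0 0 0 / 0 0 0 0 0 / 0 0 0 0 0
t=5: a0@(0,0) a1@(0,0) a2@(0,0) a3@(0,0) a4@(0,0) a5@(0,0) a6@(0,0) | pheromone: 58 0 0 0 0 / 2 0 0 0 0 / 0 0 0 0 0 / 0 0 0 0 0
t=6: a0@(0,0) a1@(0,0) a2@(0,0) a3@(0,0) a4@(0,0) a5@(0,0) a6@(0,0) | pheromone: 71 0 0 0 0 / 1 0 0 0 0 / 0 0 0 0 0 / 0 0 0 0 0
t=7: a0@(0,0) a1@(0,0) a2@(0,0) a3@(0,0) a4@(0,0) a5@(0,0) a6@(0,0) | pheromone: 84 0 0 0 0 / 0 0 0 0 0 / 0 0 0 0 0 / 0 0 0 0 0
t=8: a0@(0,0) a1@(0,0) a2@(0,0) a3@(0,0) a4@(0,0) a5@(0,0) a6@(0,0) | pheromone: 97 0 0 0 0 / 0 0 0 0 0 / 0 0 0 0 0 / 0 0 0 0 0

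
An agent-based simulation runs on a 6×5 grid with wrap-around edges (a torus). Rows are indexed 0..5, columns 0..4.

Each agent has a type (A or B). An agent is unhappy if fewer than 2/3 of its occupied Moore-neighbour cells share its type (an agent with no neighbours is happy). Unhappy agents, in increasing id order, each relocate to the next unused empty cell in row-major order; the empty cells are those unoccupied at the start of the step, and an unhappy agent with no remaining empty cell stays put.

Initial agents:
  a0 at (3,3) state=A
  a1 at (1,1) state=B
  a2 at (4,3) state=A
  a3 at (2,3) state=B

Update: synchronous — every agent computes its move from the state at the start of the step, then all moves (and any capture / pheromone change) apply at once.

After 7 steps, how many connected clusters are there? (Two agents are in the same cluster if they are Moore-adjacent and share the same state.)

4

t=1: a0@(0,0):A a1@(1,1):B a2@(4,3):A a3@(0,1):B
t=2: a0@(0,2):A a1@(0,3):B a2@(4,3):A a3@(0,4):B
t=3: a0@(0,0):A a1@(0,1):B a2@(4,3):A a3@(0,4):B
t=4: a0@(0,2):A a1@(0,3):B a2@(4,3):A a3@(1,0):B
t=5: a0@(0,0):A a1@(0,1):B a2@(4,3):A a3@(1,0):B
t=6: a0@(0,2):A a1@(0,3):B a2@(4,3):A a3@(0,4):B
t=7: a0@(0,0):A a1@(0,1):B a2@(4,3):A a3@(0,4):B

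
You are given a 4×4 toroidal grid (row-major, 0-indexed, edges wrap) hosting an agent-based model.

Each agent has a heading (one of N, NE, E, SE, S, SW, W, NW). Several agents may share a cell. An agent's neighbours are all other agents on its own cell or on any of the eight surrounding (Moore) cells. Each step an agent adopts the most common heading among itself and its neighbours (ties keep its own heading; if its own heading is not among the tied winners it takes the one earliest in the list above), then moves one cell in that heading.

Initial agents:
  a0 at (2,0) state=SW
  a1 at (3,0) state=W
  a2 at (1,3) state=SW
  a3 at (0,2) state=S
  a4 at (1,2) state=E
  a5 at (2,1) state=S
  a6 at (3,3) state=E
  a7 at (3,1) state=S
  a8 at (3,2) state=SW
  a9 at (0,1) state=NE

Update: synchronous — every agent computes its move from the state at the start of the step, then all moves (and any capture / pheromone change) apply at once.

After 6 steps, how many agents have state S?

10

t=1: a0@(3,3):SW a1@(0,0):S a2@(2,2):SW a3@(1,2):S a4@(2,2):S a5@(3,1):S a6@(0,2):SW a7@(0,1):S a8@(0,2):S a9@(1,1):S
t=2: a0@(0,2):SW a1@(1,0):S a2@(3,2):S a3@(2,2):S a4@(3,2):S a5@(0,1):S a6@(1,2):S a7@(1,1):S a8@(1,2):S a9@(2,1):S
t=3: a0@(1,2):S a1@(2,0):S a2@(0,2):S a3@(3,2):S a4@(0,2):S a5@(1,1):S a6@(2,2):S a7@(2,1):S a8@(2,2):S a9@(3,1):S
t=4: a0@(2,2):S a1@(3,0):S a2@(1,2):S a3@(0,2):S a4@(1,2):S a5@(2,1):S a6@(3,2):S a7@(3,1):S a8@(3,2):S a9@(0,1):S
t=5: a0@(3,2):S a1@(0,0):S a2@(2,2):S a3@(1,2):S a4@(2,2):S a5@(3,1):S a6@(0,2):S a7@(0,1):S a8@(0,2):S a9@(1,1):S
t=6: a0@(0,2):S a1@(1,0):S a2@(3,2):S a3@(2,2):S a4@(3,2):S a5@(0,1):S a6@(1,2):S a7@(1,1):S a8@(1,2):S a9@(2,1):S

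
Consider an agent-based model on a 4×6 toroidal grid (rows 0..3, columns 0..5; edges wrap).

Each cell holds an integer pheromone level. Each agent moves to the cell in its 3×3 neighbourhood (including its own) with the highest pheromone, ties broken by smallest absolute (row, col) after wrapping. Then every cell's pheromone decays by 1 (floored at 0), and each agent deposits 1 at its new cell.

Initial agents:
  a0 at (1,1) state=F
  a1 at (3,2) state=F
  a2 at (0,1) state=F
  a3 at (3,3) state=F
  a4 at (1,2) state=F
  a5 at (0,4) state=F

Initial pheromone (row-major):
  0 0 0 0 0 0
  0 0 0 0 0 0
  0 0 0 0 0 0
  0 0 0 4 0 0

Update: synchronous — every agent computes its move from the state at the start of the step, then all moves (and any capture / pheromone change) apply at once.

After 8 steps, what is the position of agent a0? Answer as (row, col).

(0, 0)

t=1: a0@(0,0) a1@(3,3) a2@(0,0) a3@(3,3) a4@(0,1) a5@(3,3) | pheromone: 2 1 0 0 0 0 / 0 0 0 0 0 0 / 0 0 0 0 0 0 / 0 0 0 6 0 0
t=2: a0@(0,0) a1@(3,3) a2@(0,0) a3@(3,3) a4@(0,0) a5@(3,3) | pheromone: 4 0 0 0 0 0 / 0 0 0 0 0 0 / 0 0 0 0 0 0 / 0 0 0 8 0 0
t=3: a0@(0,0) a1@(3,3) a2@(0,0) a3@(3,3) a4@(0,0) a5@(3,3) | pheromone: 6 0 0 0 0 0 / 0 0 0 0 0 0 / 0 0 0 0 0 0 / 0 0 0 10 0 0
t=4: a0@(0,0) a1@(3,3) a2@(0,0) a3@(3,3) a4@(0,0) a5@(3,3) | pheromone: 8 0 0 0 0 0 / 0 0 0 0 0 0 / 0 0 0 0 0 0 / 0 0 0 12 0 0
t=5: a0@(0,0) a1@(3,3) a2@(0,0) a3@(3,3) a4@(0,0) a5@(3,3) | pheromone: 10 0 0 0 0 0 / 0 0 0 0 0 0 / 0 0 0 0 0 0 / 0 0 0 14 0 0
t=6: a0@(0,0) a1@(3,3) a2@(0,0) a3@(3,3) a4@(0,0) a5@(3,3) | pheromone: 12 0 0 0 0 0 / 0 0 0 0 0 0 / 0 0 0 0 0 0 / 0 0 0 16 0 0
t=7: a0@(0,0) a1@(3,3) a2@(0,0) a3@(3,3) a4@(0,0) a5@(3,3) | pheromone: 14 0 0 0 0 0 / 0 0 0 0 0 0 / 0 0 0 0 0 0 / 0 0 0 18 0 0
t=8: a0@(0,0) a1@(3,3) a2@(0,0) a3@(3,3) a4@(0,0) a5@(3,3) | pheromone: 16 0 0 0 0 0 / 0 0 0 0 0 0 / 0 0 0 0 0 0 / 0 0 0 20 0 0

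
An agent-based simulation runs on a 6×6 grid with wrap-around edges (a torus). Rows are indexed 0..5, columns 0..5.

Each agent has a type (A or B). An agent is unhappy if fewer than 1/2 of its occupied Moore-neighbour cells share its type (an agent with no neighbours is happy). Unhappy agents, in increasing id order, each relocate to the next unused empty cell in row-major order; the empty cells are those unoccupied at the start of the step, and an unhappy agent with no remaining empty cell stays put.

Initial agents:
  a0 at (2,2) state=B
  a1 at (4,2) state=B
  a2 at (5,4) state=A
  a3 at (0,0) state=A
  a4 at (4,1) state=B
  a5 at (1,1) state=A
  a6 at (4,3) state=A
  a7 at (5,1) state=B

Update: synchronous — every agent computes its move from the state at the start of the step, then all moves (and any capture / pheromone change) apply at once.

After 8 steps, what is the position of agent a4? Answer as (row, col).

(4, 1)

t=1: a0@(0,1):B a1@(4,2):B a2@(5,4):A a3@(0,0):A a4@(4,1):B a5@(1,1):A a6@(4,3):A a7@(5,1):B
t=2: a0@(0,2):B a1@(4,2):B a2@(5,4):A a3@(0,3):A a4@(4,1):B a5@(1,1):A a6@(4,3):A a7@(5,1):B
t=3: a0@(0,0):B a1@(4,2):B a2@(5,4):A a3@(0,3):A a4@(4,1):B a5@(0,1):A a6@(4,3):A a7@(5,1):B
t=4: a0@(0,0):B a1@(4,2):B a2@(5,4):A a3@(0,3):A a4@(4,1):B a5@(0,2):A a6@(4,3):A a7@(5,1):B
t=5: (unchanged — steady state)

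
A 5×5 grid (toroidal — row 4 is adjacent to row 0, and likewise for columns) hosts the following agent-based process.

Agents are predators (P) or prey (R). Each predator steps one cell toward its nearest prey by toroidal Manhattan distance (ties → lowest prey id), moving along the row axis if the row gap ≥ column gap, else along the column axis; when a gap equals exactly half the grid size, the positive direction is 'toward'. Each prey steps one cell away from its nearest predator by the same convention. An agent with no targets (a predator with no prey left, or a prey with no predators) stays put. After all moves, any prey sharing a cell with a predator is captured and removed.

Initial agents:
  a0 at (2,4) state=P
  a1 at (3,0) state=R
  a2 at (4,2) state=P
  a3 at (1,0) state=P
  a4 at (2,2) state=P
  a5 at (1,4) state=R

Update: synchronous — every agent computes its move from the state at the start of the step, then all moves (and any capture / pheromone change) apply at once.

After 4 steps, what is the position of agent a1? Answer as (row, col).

t=1: a0@(1,4):P a1@(4,0):R a2@(4,1):P a3@(1,4):P a4@(2,1):P a5@(0,4):R
t=2: a0@(0,4):P a1@(4,4):R a2@(4,0):P a3@(0,4):P a4@(3,1):P a5@(4,4):R
t=3: a0@(4,4):P a1@(3,4):R a2@(4,4):P a3@(4,4):P a4@(3,0):P a5@(3,4):R
t=4: a0@(3,4):P a1@(2,4):R a2@(3,4):P a3@(3,4):P a4@(3,4):P a5@(2,4):R

(2, 4)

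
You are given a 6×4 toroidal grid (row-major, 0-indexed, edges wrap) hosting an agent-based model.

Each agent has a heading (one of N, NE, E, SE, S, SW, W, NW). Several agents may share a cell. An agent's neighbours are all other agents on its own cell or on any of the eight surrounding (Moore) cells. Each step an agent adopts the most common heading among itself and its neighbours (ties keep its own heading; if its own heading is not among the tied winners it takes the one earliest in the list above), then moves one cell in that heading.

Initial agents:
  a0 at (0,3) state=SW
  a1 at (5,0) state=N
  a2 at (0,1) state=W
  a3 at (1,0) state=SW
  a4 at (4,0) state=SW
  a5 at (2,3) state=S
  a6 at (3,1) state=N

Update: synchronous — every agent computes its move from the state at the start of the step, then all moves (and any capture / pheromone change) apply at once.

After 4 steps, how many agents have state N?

2

t=1: a0@(1,2):SW a1@(0,3):SW a2@(0,0):W a3@(2,3):SW a4@(3,0):N a5@(3,3):S a6@(2,1):N
t=2: a0@(2,1):SW a1@(1,2):SW a2@(0,3):W a3@(3,2):SW a4@(2,0):N a5@(4,3):S a6@(1,1):N
t=3: a0@(3,0):SW a1@(2,1):SW a2@(0,2):W a3@(4,1):SW a4@(1,0):N a5@(5,3):S a6@(0,1):N
t=4: a0@(4,3):SW a1@(3,0):SW a2@(0,1):W a3@(5,0):SW a4@(0,0):N a5@(0,3):S a6@(5,1):N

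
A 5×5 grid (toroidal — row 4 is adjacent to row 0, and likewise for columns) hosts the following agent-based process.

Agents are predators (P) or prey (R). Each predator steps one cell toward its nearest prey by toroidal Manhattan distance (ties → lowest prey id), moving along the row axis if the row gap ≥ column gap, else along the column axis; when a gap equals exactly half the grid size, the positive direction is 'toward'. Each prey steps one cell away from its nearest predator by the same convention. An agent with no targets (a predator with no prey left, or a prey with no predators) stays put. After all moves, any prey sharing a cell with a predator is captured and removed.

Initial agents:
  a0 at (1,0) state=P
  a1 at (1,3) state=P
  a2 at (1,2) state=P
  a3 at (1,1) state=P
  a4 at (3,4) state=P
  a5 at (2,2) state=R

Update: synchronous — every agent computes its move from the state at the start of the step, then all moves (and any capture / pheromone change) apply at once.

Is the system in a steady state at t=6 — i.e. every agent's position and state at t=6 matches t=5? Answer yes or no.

t=1: a0@(1,1):P a1@(2,3):P a2@(2,2):P a3@(2,1):P a4@(3,3):P a5@(3,2):R
t=2: a0@(2,1):P a1@(3,3):P a2@(3,2):P a3@(3,1):P a4@(3,2):P a5@(4,2):R
t=3: a0@(3,1):P a1@(4,3):P a2@(4,2):P a3@(4,1):P a4@(4,2):P a5@(0,2):R
t=4: a0@(4,1):P a1@(0,3):P a2@(0,2):P a3@(0,1):P a4@(0,2):P a5@(1,2):R
t=5: a0@(0,1):P a1@(1,3):P a2@(1,2):P a3@(1,1):P a4@(1,2):P a5@(2,2):R
t=6: a0@(1,1):P a1@(2,3):P a2@(2,2):P a3@(2,1):P a4@(2,2):P a5@(3,2):R

no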